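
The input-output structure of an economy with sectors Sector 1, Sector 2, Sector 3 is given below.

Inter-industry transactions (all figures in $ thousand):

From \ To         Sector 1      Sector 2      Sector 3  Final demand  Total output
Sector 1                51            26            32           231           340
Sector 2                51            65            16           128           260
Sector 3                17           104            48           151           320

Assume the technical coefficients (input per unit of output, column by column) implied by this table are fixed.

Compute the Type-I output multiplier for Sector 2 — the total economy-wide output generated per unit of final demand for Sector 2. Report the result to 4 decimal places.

m_2 = 2.3649

Technical coefficients a_ij = z_ij / X_j:
  a_11 = 51/340 = 0.15, a_21 = 51/340 = 0.15, a_31 = 17/340 = 0.05
  a_12 = 26/260 = 0.10, a_22 = 65/260 = 0.25, a_32 = 104/260 = 0.40
  a_13 = 32/320 = 0.10, a_23 = 16/320 = 0.05, a_33 = 48/320 = 0.15
I − A =
  [   0.85    -0.10    -0.10]
  [  -0.15     0.75    -0.05]
  [  -0.05    -0.40     0.85]
Cofactors of I−A, C_ij = (−1)^(i+j)·(minor ij) (rows/columns in the sector order above):
  C_11 = (0.75)(0.85) − (-0.05)(-0.40) = 0.6175
  C_12 = −[(-0.15)(0.85) − (-0.05)(-0.05)] = 0.1300
  C_13 = (-0.15)(-0.40) − (0.75)(-0.05) = 0.0975
  C_21 = −[(-0.10)(0.85) − (-0.10)(-0.40)] = 0.1250
  C_22 = (0.85)(0.85) − (-0.10)(-0.05) = 0.7175
  C_23 = −[(0.85)(-0.40) − (-0.10)(-0.05)] = 0.3450
  C_31 = (-0.10)(-0.05) − (-0.10)(0.75) = 0.0800
  C_32 = −[(0.85)(-0.05) − (-0.10)(-0.15)] = 0.0575
  C_33 = (0.85)(0.75) − (-0.10)(-0.15) = 0.6225
det(I−A) = Σ_j (I−A)_1j·C_1j = (0.85)(0.6175) + (-0.10)(0.1300) + (-0.10)(0.0975) = 0.502125
adj(I−A) = Cᵀ =
  [ 0.6175   0.1250   0.0800]
  [ 0.1300   0.7175   0.0575]
  [ 0.0975   0.3450   0.6225]
(I − A)⁻¹ = adj(I−A) / det(I−A) ≈
  [   1.22977     0.24894     0.15932]
  [   0.25890     1.42893     0.11451]
  [   0.19417     0.68708     1.23973]
The output multiplier for sector j is the column-j sum of the Leontief inverse (I − A)⁻¹ = adj(I−A) / det(I−A).
Column 2 of adj(I−A): (0.1250, 0.7175, 0.3450); det(I−A) = 0.502125.
m_2 = (0.1250 + 0.7175 + 0.3450) / 0.502125 = 1.1875 / 0.502125 ≈ 2.3649.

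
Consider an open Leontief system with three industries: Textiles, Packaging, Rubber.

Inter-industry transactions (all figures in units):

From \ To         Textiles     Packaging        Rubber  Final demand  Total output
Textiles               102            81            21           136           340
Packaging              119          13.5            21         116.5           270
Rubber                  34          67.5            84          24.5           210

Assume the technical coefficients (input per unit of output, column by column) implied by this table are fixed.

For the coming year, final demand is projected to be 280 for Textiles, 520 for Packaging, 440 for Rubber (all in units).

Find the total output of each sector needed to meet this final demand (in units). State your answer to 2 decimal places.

x_T = 1057.02, x_P = 1079.90, x_R = 1359.46

Technical coefficients a_ij = z_ij / X_j:
  a_TT = 102/340 = 0.30, a_PT = 119/340 = 0.35, a_RT = 34/340 = 0.10
  a_TP = 81/270 = 0.30, a_PP = 13.5/270 = 0.05, a_RP = 67.5/270 = 0.25
  a_TR = 21/210 = 0.10, a_PR = 21/210 = 0.10, a_RR = 84/210 = 0.40
I − A =
  [   0.70    -0.30    -0.10]
  [  -0.35     0.95    -0.10]
  [  -0.10    -0.25     0.60]
Cofactors of I−A, C_ij = (−1)^(i+j)·(minor ij) (rows/columns in the sector order above):
  C_11 = (0.95)(0.60) − (-0.10)(-0.25) = 0.5450
  C_12 = −[(-0.35)(0.60) − (-0.10)(-0.10)] = 0.2200
  C_13 = (-0.35)(-0.25) − (0.95)(-0.10) = 0.1825
  C_21 = −[(-0.30)(0.60) − (-0.10)(-0.25)] = 0.2050
  C_22 = (0.70)(0.60) − (-0.10)(-0.10) = 0.4100
  C_23 = −[(0.70)(-0.25) − (-0.30)(-0.10)] = 0.2050
  C_31 = (-0.30)(-0.10) − (-0.10)(0.95) = 0.1250
  C_32 = −[(0.70)(-0.10) − (-0.10)(-0.35)] = 0.1050
  C_33 = (0.70)(0.95) − (-0.30)(-0.35) = 0.5600
det(I−A) = Σ_j (I−A)_1j·C_1j = (0.70)(0.5450) + (-0.30)(0.2200) + (-0.10)(0.1825) = 0.29725
adj(I−A) = Cᵀ =
  [ 0.5450   0.2050   0.1250]
  [ 0.2200   0.4100   0.1050]
  [ 0.1825   0.2050   0.5600]
(I − A)⁻¹ = adj(I−A) / det(I−A) ≈
  [   1.8335     0.6897     0.4205]
  [   0.7401     1.3793     0.3532]
  [   0.6140     0.6897     1.8839]
x = (I − A)⁻¹ d = adj(I−A)·d / det(I−A), with det(I−A) = 0.29725:
  x_T = (0.5450·280 + 0.2050·520 + 0.1250·440) / 0.29725 = 314.20 / 0.29725 ≈ 1057.02
  x_P = (0.2200·280 + 0.4100·520 + 0.1050·440) / 0.29725 = 321.00 / 0.29725 ≈ 1079.90
  x_R = (0.1825·280 + 0.2050·520 + 0.5600·440) / 0.29725 = 404.10 / 0.29725 ≈ 1359.46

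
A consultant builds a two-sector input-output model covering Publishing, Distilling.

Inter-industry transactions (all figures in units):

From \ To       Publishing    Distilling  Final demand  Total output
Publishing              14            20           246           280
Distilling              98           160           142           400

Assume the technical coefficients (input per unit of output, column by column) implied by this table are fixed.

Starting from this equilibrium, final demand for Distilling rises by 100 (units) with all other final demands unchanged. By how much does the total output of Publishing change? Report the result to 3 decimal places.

Δx_1 = 9.050

Technical coefficients a_ij = z_ij / X_j:
  a_11 = 14/280 = 0.05, a_21 = 98/280 = 0.35
  a_12 = 20/400 = 0.05, a_22 = 160/400 = 0.40
I − A =
  [   0.95    -0.05]
  [  -0.35     0.60]
det(I−A) = (0.95)(0.60) − (-0.05)(-0.35) = 0.5525
adj(I−A) = [[0.60, 0.05], [0.35, 0.95]]
(I − A)⁻¹ = adj(I−A) / det(I−A) ≈
  [   1.0860     0.0905]
  [   0.6335     1.7195]
Δx = (I − A)⁻¹ Δd with Δd having +100 in the Distilling component and 0 elsewhere.
So Δx_1 = L_12 · (+100), where L_12 = adj(I−A)_12 / det(I−A) = 0.05 / 0.5525.
Δx_1 = 0.05 × (+100) / 0.5525 = 5.00 / 0.5525 ≈ 9.050.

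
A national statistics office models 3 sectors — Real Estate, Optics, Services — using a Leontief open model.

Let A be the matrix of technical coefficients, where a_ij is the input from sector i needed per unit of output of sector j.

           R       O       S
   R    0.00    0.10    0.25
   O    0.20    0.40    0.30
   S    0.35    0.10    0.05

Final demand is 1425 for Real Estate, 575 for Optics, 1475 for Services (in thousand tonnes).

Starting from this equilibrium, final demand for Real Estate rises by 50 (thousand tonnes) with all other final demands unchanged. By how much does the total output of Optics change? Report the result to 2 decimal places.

I − A =
  [   1.00    -0.10    -0.25]
  [  -0.20     0.60    -0.30]
  [  -0.35    -0.10     0.95]
Cofactors of I−A, C_ij = (−1)^(i+j)·(minor ij) (rows/columns in the sector order above):
  C_11 = (0.60)(0.95) − (-0.30)(-0.10) = 0.5400
  C_12 = −[(-0.20)(0.95) − (-0.30)(-0.35)] = 0.2950
  C_13 = (-0.20)(-0.10) − (0.60)(-0.35) = 0.2300
  C_21 = −[(-0.10)(0.95) − (-0.25)(-0.10)] = 0.1200
  C_22 = (1.00)(0.95) − (-0.25)(-0.35) = 0.8625
  C_23 = −[(1.00)(-0.10) − (-0.10)(-0.35)] = 0.1350
  C_31 = (-0.10)(-0.30) − (-0.25)(0.60) = 0.1800
  C_32 = −[(1.00)(-0.30) − (-0.25)(-0.20)] = 0.3500
  C_33 = (1.00)(0.60) − (-0.10)(-0.20) = 0.5800
det(I−A) = Σ_j (I−A)_1j·C_1j = (1.00)(0.5400) + (-0.10)(0.2950) + (-0.25)(0.2300) = 0.4530
adj(I−A) = Cᵀ =
  [ 0.5400   0.1200   0.1800]
  [ 0.2950   0.8625   0.3500]
  [ 0.2300   0.1350   0.5800]
(I − A)⁻¹ = adj(I−A) / det(I−A) ≈
  [   1.1921     0.2649     0.3974]
  [   0.6512     1.9040     0.7726]
  [   0.5077     0.2980     1.2804]
Δx = (I − A)⁻¹ Δd with Δd having +50 in the Real Estate component and 0 elsewhere.
So Δx_O = L_OR · (+50), where L_OR = adj(I−A)_OR / det(I−A) = 0.2950 / 0.4530.
Δx_O = 0.2950 × (+50) / 0.4530 = 14.75 / 0.4530 ≈ 32.56.

Δx_O = 32.56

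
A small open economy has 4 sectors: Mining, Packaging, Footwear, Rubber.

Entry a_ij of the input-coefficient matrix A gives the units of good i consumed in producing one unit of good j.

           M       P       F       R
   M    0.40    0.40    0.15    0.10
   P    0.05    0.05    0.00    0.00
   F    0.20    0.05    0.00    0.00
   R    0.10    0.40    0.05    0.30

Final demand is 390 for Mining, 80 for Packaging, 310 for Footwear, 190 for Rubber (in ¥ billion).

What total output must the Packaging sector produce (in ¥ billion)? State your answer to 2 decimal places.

I − A =
  [   0.60    -0.40    -0.15    -0.10]
  [  -0.05     0.95     0.00     0.00]
  [  -0.20    -0.05     1.00     0.00]
  [  -0.10    -0.40    -0.05     0.70]
Compute the cofactors C_ij = (−1)^(i+j)·(3×3 minor ij) of I−A; the adjugate is their transpose:
adj(I−A) = Cᵀ =
  [ 0.665000   0.325500   0.104500   0.095000]
  [ 0.035000   0.388000   0.005500   0.005000]
  [ 0.134750   0.084500   0.373500   0.019250]
  [ 0.124625   0.274250   0.044750   0.521125]
det(I−A) = Σ_j (I−A)_1j·C_1j = (0.60)(0.665000) + (-0.40)(0.035000) + (-0.15)(0.134750) + (-0.10)(0.124625) = 0.352325
(I − A)⁻¹ = adj(I−A) / det(I−A) ≈
  [   1.8875     0.9239     0.2966     0.2696]
  [   0.0993     1.1013     0.0156     0.0142]
  [   0.3825     0.2398     1.0601     0.0546]
  [   0.3537     0.7784     0.1270     1.4791]
x = (I − A)⁻¹ d = adj(I−A)·d / det(I−A), with det(I−A) = 0.352325:
  x_M = (0.665000·390 + 0.325500·80 + 0.104500·310 + 0.095000·190) / 0.352325 = 335.835 / 0.352325 ≈ 953.20
  x_P = (0.035000·390 + 0.388000·80 + 0.005500·310 + 0.005000·190) / 0.352325 = 47.345 / 0.352325 ≈ 134.38
  x_F = (0.134750·390 + 0.084500·80 + 0.373500·310 + 0.019250·190) / 0.352325 = 178.755 / 0.352325 ≈ 507.36
  x_R = (0.124625·390 + 0.274250·80 + 0.044750·310 + 0.521125·190) / 0.352325 = 183.43 / 0.352325 ≈ 520.63

x_P = 134.38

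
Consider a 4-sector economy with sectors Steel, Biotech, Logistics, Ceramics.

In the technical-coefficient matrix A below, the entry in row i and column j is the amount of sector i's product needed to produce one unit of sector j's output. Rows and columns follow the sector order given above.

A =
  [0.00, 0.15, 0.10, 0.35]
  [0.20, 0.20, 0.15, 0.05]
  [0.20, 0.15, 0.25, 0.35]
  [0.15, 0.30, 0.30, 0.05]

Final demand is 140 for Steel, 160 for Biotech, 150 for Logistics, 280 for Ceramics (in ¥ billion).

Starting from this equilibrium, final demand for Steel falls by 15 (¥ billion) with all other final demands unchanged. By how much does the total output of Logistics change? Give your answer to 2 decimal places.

Δx_L = -11.43

I − A =
  [   1.00    -0.15    -0.10    -0.35]
  [  -0.20     0.80    -0.15    -0.05]
  [  -0.20    -0.15     0.75    -0.35]
  [  -0.15    -0.30    -0.30     0.95]
Compute the cofactors C_ij = (−1)^(i+j)·(3×3 minor ij) of I−A; the adjugate is their transpose:
adj(I−A) = Cᵀ =
  [ 0.435375   0.210375   0.197875   0.244375]
  [ 0.166500   0.522875   0.190375   0.159000]
  [ 0.241625   0.297000   0.652375   0.345000]
  [ 0.197625   0.292125   0.297375   0.531500]
det(I−A) = Σ_j (I−A)_1j·C_1j = (1.00)(0.435375) + (-0.15)(0.166500) + (-0.10)(0.241625) + (-0.35)(0.197625) = 0.31706875
(I − A)⁻¹ = adj(I−A) / det(I−A) ≈
  [   1.3731     0.6635     0.6241     0.7707]
  [   0.5251     1.6491     0.6004     0.5015]
  [   0.7621     0.9367     2.0575     1.0881]
  [   0.6233     0.9213     0.9379     1.6763]
Δx = (I − A)⁻¹ Δd with Δd having -15 in the Steel component and 0 elsewhere.
So Δx_L = L_LS · (-15), where L_LS = adj(I−A)_LS / det(I−A) = 0.241625 / 0.31706875.
Δx_L = 0.241625 × (-15) / 0.31706875 = -3.624375 / 0.31706875 ≈ -11.43.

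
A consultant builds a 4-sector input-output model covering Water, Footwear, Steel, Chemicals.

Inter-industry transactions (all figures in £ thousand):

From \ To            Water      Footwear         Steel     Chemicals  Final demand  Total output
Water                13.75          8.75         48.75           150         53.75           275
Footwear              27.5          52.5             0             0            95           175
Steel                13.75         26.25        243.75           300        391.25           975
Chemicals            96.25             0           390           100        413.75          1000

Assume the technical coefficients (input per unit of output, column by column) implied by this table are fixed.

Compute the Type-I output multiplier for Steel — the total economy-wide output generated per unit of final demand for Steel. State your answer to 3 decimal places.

m_3 = 2.782

Technical coefficients a_ij = z_ij / X_j:
  a_11 = 13.75/275 = 0.05, a_21 = 27.5/275 = 0.10, a_31 = 13.75/275 = 0.05, a_41 = 96.25/275 = 0.35
  a_12 = 8.75/175 = 0.05, a_22 = 52.5/175 = 0.30, a_32 = 26.25/175 = 0.15, a_42 = 0/175 = 0.00
  a_13 = 48.75/975 = 0.05, a_23 = 0/975 = 0.00, a_33 = 243.75/975 = 0.25, a_43 = 390/975 = 0.40
  a_14 = 150/1000 = 0.15, a_24 = 0/1000 = 0.00, a_34 = 300/1000 = 0.30, a_44 = 100/1000 = 0.10
I − A =
  [   0.95    -0.05    -0.05    -0.15]
  [  -0.10     0.70     0.00     0.00]
  [  -0.05    -0.15     0.75    -0.30]
  [  -0.35     0.00    -0.40     0.90]
Compute the cofactors C_ij = (−1)^(i+j)·(3×3 minor ij) of I−A; the adjugate is their transpose:
adj(I−A) = Cᵀ =
  [ 0.388500   0.043500   0.073500   0.089250]
  [ 0.055500   0.477375   0.010500   0.012750]
  [ 0.118500   0.127875   0.557250   0.205500]
  [ 0.203750   0.073750   0.276250   0.492500]
det(I−A) = Σ_j (I−A)_1j·C_1j = (0.95)(0.388500) + (-0.05)(0.055500) + (-0.05)(0.118500) + (-0.15)(0.203750) = 0.3298125
(I − A)⁻¹ = adj(I−A) / det(I−A) ≈
  [   1.1779     0.1319     0.2229     0.2706]
  [   0.1683     1.4474     0.0318     0.0387]
  [   0.3593     0.3877     1.6896     0.6231]
  [   0.6178     0.2236     0.8376     1.4933]
The output multiplier for sector j is the column-j sum of the Leontief inverse (I − A)⁻¹ = adj(I−A) / det(I−A).
Column 3 of adj(I−A): (0.073500, 0.010500, 0.557250, 0.276250); det(I−A) = 0.3298125.
m_3 = (0.073500 + 0.010500 + 0.557250 + 0.276250) / 0.3298125 = 0.9175 / 0.3298125 ≈ 2.782.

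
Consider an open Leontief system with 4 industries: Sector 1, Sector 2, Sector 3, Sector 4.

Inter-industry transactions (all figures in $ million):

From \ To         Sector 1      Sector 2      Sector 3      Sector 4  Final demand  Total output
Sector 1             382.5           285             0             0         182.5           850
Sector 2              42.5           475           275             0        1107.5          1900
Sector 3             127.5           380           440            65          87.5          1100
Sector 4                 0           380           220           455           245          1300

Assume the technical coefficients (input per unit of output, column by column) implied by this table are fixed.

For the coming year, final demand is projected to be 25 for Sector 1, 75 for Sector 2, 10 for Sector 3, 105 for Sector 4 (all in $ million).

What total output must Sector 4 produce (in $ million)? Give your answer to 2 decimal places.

x_4 = 236.72

Technical coefficients a_ij = z_ij / X_j:
  a_11 = 382.5/850 = 0.45, a_21 = 42.5/850 = 0.05, a_31 = 127.5/850 = 0.15, a_41 = 0/850 = 0.00
  a_12 = 285/1900 = 0.15, a_22 = 475/1900 = 0.25, a_32 = 380/1900 = 0.20, a_42 = 380/1900 = 0.20
  a_13 = 0/1100 = 0.00, a_23 = 275/1100 = 0.25, a_33 = 440/1100 = 0.40, a_43 = 220/1100 = 0.20
  a_14 = 0/1300 = 0.00, a_24 = 0/1300 = 0.00, a_34 = 65/1300 = 0.05, a_44 = 455/1300 = 0.35
I − A =
  [   0.55    -0.15     0.00     0.00]
  [  -0.05     0.75    -0.25     0.00]
  [  -0.15    -0.20     0.60    -0.05]
  [   0.00    -0.20    -0.20     0.65]
Compute the cofactors C_ij = (−1)^(i+j)·(3×3 minor ij) of I−A; the adjugate is their transpose:
adj(I−A) = Cᵀ =
  [ 0.250000   0.057000   0.024375   0.001875]
  [ 0.043375   0.209000   0.089375   0.006875]
  [ 0.080125   0.091625   0.263250   0.020250]
  [ 0.038000   0.092500   0.108500   0.209875]
det(I−A) = Σ_j (I−A)_1j·C_1j = (0.55)(0.250000) + (-0.15)(0.043375) + (0.00)(0.080125) + (0.00)(0.038000) = 0.13099375
(I − A)⁻¹ = adj(I−A) / det(I−A) ≈
  [   1.9085     0.4351     0.1861     0.0143]
  [   0.3311     1.5955     0.6823     0.0525]
  [   0.6117     0.6995     2.0096     0.1546]
  [   0.2901     0.7061     0.8283     1.6022]
x = (I − A)⁻¹ d = adj(I−A)·d / det(I−A), with det(I−A) = 0.13099375:
  x_1 = (0.250000·25 + 0.057000·75 + 0.024375·10 + 0.001875·105) / 0.13099375 = 10.965625 / 0.13099375 ≈ 83.71
  x_2 = (0.043375·25 + 0.209000·75 + 0.089375·10 + 0.006875·105) / 0.13099375 = 18.375 / 0.13099375 ≈ 140.27
  x_3 = (0.080125·25 + 0.091625·75 + 0.263250·10 + 0.020250·105) / 0.13099375 = 13.63375 / 0.13099375 ≈ 104.08
  x_4 = (0.038000·25 + 0.092500·75 + 0.108500·10 + 0.209875·105) / 0.13099375 = 31.009375 / 0.13099375 ≈ 236.72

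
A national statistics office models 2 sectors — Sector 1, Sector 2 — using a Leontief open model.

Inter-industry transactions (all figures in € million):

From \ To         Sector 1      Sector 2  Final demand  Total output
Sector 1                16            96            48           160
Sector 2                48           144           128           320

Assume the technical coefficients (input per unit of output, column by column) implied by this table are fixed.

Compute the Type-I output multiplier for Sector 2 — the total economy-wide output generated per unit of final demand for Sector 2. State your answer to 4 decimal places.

Technical coefficients a_ij = z_ij / X_j:
  a_11 = 16/160 = 0.10, a_21 = 48/160 = 0.30
  a_12 = 96/320 = 0.30, a_22 = 144/320 = 0.45
I − A =
  [   0.90    -0.30]
  [  -0.30     0.55]
det(I−A) = (0.90)(0.55) − (-0.30)(-0.30) = 0.4050
adj(I−A) = [[0.55, 0.30], [0.30, 0.90]]
(I − A)⁻¹ = adj(I−A) / det(I−A) ≈
  [   1.35802     0.74074]
  [   0.74074     2.22222]
The output multiplier for sector j is the column-j sum of the Leontief inverse (I − A)⁻¹ = adj(I−A) / det(I−A).
Column 2 of adj(I−A): (0.30, 0.90); det(I−A) = 0.4050.
m_2 = (0.30 + 0.90) / 0.4050 = 1.20 / 0.4050 ≈ 2.9630.

m_2 = 2.9630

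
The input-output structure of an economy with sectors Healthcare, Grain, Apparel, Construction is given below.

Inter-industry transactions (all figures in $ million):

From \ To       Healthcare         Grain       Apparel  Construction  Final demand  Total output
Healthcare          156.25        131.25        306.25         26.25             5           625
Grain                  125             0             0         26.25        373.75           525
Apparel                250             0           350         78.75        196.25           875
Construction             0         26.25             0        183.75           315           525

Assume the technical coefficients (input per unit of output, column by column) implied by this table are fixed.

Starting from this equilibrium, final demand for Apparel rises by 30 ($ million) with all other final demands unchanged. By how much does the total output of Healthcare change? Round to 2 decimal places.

Technical coefficients a_ij = z_ij / X_j:
  a_11 = 156.25/625 = 0.25, a_21 = 125/625 = 0.20, a_31 = 250/625 = 0.40, a_41 = 0/625 = 0.00
  a_12 = 131.25/525 = 0.25, a_22 = 0/525 = 0.00, a_32 = 0/525 = 0.00, a_42 = 26.25/525 = 0.05
  a_13 = 306.25/875 = 0.35, a_23 = 0/875 = 0.00, a_33 = 350/875 = 0.40, a_43 = 0/875 = 0.00
  a_14 = 26.25/525 = 0.05, a_24 = 26.25/525 = 0.05, a_34 = 78.75/525 = 0.15, a_44 = 183.75/525 = 0.35
I − A =
  [   0.75    -0.25    -0.35    -0.05]
  [  -0.20     1.00     0.00    -0.05]
  [  -0.40     0.00     0.60    -0.15]
  [   0.00    -0.05     0.00     0.65]
Compute the cofactors C_ij = (−1)^(i+j)·(3×3 minor ij) of I−A; the adjugate is their transpose:
adj(I−A) = Cᵀ =
  [ 0.388500   0.101625   0.226625   0.090000]
  [ 0.078000   0.201500   0.045500   0.032000]
  [ 0.260500   0.071625   0.452625   0.130000]
  [ 0.006000   0.015500   0.003500   0.280000]
det(I−A) = Σ_j (I−A)_1j·C_1j = (0.75)(0.388500) + (-0.25)(0.078000) + (-0.35)(0.260500) + (-0.05)(0.006000) = 0.1804
(I − A)⁻¹ = adj(I−A) / det(I−A) ≈
  [   2.1535     0.5633     1.2562     0.4989]
  [   0.4324     1.1170     0.2522     0.1774]
  [   1.4440     0.3970     2.5090     0.7206]
  [   0.0333     0.0859     0.0194     1.5521]
Δx = (I − A)⁻¹ Δd with Δd having +30 in the Apparel component and 0 elsewhere.
So Δx_1 = L_13 · (+30), where L_13 = adj(I−A)_13 / det(I−A) = 0.226625 / 0.1804.
Δx_1 = 0.226625 × (+30) / 0.1804 = 6.79875 / 0.1804 ≈ 37.69.

Δx_1 = 37.69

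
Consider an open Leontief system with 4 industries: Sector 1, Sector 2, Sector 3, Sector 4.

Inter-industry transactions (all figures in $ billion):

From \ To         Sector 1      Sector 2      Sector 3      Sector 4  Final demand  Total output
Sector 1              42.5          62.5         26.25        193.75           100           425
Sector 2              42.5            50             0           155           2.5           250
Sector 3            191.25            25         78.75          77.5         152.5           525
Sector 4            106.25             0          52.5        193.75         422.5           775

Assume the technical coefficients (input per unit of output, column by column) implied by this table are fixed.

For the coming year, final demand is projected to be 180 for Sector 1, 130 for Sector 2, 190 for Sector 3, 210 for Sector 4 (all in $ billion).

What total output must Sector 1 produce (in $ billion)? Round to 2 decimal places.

x_1 = 471.94

Technical coefficients a_ij = z_ij / X_j:
  a_11 = 42.5/425 = 0.10, a_21 = 42.5/425 = 0.10, a_31 = 191.25/425 = 0.45, a_41 = 106.25/425 = 0.25
  a_12 = 62.5/250 = 0.25, a_22 = 50/250 = 0.20, a_32 = 25/250 = 0.10, a_42 = 0/250 = 0.00
  a_13 = 26.25/525 = 0.05, a_23 = 0/525 = 0.00, a_33 = 78.75/525 = 0.15, a_43 = 52.5/525 = 0.10
  a_14 = 193.75/775 = 0.25, a_24 = 155/775 = 0.20, a_34 = 77.5/775 = 0.10, a_44 = 193.75/775 = 0.25
I − A =
  [   0.90    -0.25    -0.05    -0.25]
  [  -0.10     0.80     0.00    -0.20]
  [  -0.45    -0.10     0.85    -0.10]
  [  -0.25     0.00    -0.10     0.75]
Compute the cofactors C_ij = (−1)^(i+j)·(3×3 minor ij) of I−A; the adjugate is their transpose:
adj(I−A) = Cᵀ =
  [ 0.500000   0.163125   0.055000   0.217500]
  [ 0.114250   0.482250   0.026750   0.170250]
  [ 0.302500   0.151875   0.458750   0.202500]
  [ 0.207000   0.074625   0.079500   0.572250]
det(I−A) = Σ_j (I−A)_1j·C_1j = (0.90)(0.500000) + (-0.25)(0.114250) + (-0.05)(0.302500) + (-0.25)(0.207000) = 0.3545625
(I − A)⁻¹ = adj(I−A) / det(I−A) ≈
  [   1.4102     0.4601     0.1551     0.6134]
  [   0.3222     1.3601     0.0754     0.4802]
  [   0.8532     0.4283     1.2938     0.5711]
  [   0.5838     0.2105     0.2242     1.6140]
x = (I − A)⁻¹ d = adj(I−A)·d / det(I−A), with det(I−A) = 0.3545625:
  x_1 = (0.500000·180 + 0.163125·130 + 0.055000·190 + 0.217500·210) / 0.3545625 = 167.33125 / 0.3545625 ≈ 471.94
  x_2 = (0.114250·180 + 0.482250·130 + 0.026750·190 + 0.170250·210) / 0.3545625 = 124.0925 / 0.3545625 ≈ 349.99
  x_3 = (0.302500·180 + 0.151875·130 + 0.458750·190 + 0.202500·210) / 0.3545625 = 203.88125 / 0.3545625 ≈ 575.02
  x_4 = (0.207000·180 + 0.074625·130 + 0.079500·190 + 0.572250·210) / 0.3545625 = 182.23875 / 0.3545625 ≈ 513.98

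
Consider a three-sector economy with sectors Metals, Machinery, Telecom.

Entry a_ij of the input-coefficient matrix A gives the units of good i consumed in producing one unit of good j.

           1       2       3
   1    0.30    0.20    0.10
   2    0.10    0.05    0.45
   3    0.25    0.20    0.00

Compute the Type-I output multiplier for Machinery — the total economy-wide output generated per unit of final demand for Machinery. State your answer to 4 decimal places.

m_2 = 2.0328

I − A =
  [   0.70    -0.20    -0.10]
  [  -0.10     0.95    -0.45]
  [  -0.25    -0.20     1.00]
Cofactors of I−A, C_ij = (−1)^(i+j)·(minor ij) (rows/columns in the sector order above):
  C_11 = (0.95)(1.00) − (-0.45)(-0.20) = 0.8600
  C_12 = −[(-0.10)(1.00) − (-0.45)(-0.25)] = 0.2125
  C_13 = (-0.10)(-0.20) − (0.95)(-0.25) = 0.2575
  C_21 = −[(-0.20)(1.00) − (-0.10)(-0.20)] = 0.2200
  C_22 = (0.70)(1.00) − (-0.10)(-0.25) = 0.6750
  C_23 = −[(0.70)(-0.20) − (-0.20)(-0.25)] = 0.1900
  C_31 = (-0.20)(-0.45) − (-0.10)(0.95) = 0.1850
  C_32 = −[(0.70)(-0.45) − (-0.10)(-0.10)] = 0.3250
  C_33 = (0.70)(0.95) − (-0.20)(-0.10) = 0.6450
det(I−A) = Σ_j (I−A)_1j·C_1j = (0.70)(0.8600) + (-0.20)(0.2125) + (-0.10)(0.2575) = 0.53375
adj(I−A) = Cᵀ =
  [ 0.8600   0.2200   0.1850]
  [ 0.2125   0.6750   0.3250]
  [ 0.2575   0.1900   0.6450]
(I − A)⁻¹ = adj(I−A) / det(I−A) ≈
  [   1.61124     0.41218     0.34660]
  [   0.39813     1.26464     0.60890]
  [   0.48244     0.35597     1.20843]
The output multiplier for sector j is the column-j sum of the Leontief inverse (I − A)⁻¹ = adj(I−A) / det(I−A).
Column 2 of adj(I−A): (0.2200, 0.6750, 0.1900); det(I−A) = 0.53375.
m_2 = (0.2200 + 0.6750 + 0.1900) / 0.53375 = 1.085 / 0.53375 ≈ 2.0328.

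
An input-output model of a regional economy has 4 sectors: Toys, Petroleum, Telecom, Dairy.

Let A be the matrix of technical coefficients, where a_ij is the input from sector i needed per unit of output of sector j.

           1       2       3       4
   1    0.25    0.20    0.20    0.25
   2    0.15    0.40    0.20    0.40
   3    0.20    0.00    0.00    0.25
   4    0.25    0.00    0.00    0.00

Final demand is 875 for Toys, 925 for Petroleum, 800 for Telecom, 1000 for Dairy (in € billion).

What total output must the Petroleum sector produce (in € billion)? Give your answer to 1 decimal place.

I − A =
  [   0.75    -0.20    -0.20    -0.25]
  [  -0.15     0.60    -0.20    -0.40]
  [  -0.20     0.00     1.00    -0.25]
  [  -0.25     0.00     0.00     1.00]
Compute the cofactors C_ij = (−1)^(i+j)·(3×3 minor ij) of I−A; the adjugate is their transpose:
adj(I−A) = Cᵀ =
  [ 0.6000   0.2000   0.1600   0.2700]
  [ 0.3025   0.6350   0.1875   0.3765]
  [ 0.1575   0.0525   0.3625   0.1510]
  [ 0.1500   0.0500   0.0400   0.3880]
det(I−A) = Σ_j (I−A)_1j·C_1j = (0.75)(0.6000) + (-0.20)(0.3025) + (-0.20)(0.1575) + (-0.25)(0.1500) = 0.3205
(I − A)⁻¹ = adj(I−A) / det(I−A) ≈
  [   1.8721     0.6240     0.4992     0.8424]
  [   0.9438     1.9813     0.5850     1.1747]
  [   0.4914     0.1638     1.1310     0.4711]
  [   0.4680     0.1560     0.1248     1.2106]
x = (I − A)⁻¹ d = adj(I−A)·d / det(I−A), with det(I−A) = 0.3205:
  x_1 = (0.6000·875 + 0.2000·925 + 0.1600·800 + 0.2700·1000) / 0.3205 = 1108.00 / 0.3205 ≈ 3457.1
  x_2 = (0.3025·875 + 0.6350·925 + 0.1875·800 + 0.3765·1000) / 0.3205 = 1378.5625 / 0.3205 ≈ 4301.3
  x_3 = (0.1575·875 + 0.0525·925 + 0.3625·800 + 0.1510·1000) / 0.3205 = 627.375 / 0.3205 ≈ 1957.5
  x_4 = (0.1500·875 + 0.0500·925 + 0.0400·800 + 0.3880·1000) / 0.3205 = 597.50 / 0.3205 ≈ 1864.3

x_2 = 4301.3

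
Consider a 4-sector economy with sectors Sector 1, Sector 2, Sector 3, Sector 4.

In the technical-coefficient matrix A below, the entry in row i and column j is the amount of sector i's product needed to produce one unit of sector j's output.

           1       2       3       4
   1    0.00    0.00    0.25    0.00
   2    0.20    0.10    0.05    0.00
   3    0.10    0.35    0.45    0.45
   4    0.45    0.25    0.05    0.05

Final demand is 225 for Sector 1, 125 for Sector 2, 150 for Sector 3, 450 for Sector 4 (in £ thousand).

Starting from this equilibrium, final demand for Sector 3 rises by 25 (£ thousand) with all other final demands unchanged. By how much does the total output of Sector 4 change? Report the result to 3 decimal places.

I − A =
  [   1.00     0.00    -0.25     0.00]
  [  -0.20     0.90    -0.05     0.00]
  [  -0.10    -0.35     0.55    -0.45]
  [  -0.45    -0.25    -0.05     0.95]
Compute the cofactors C_ij = (−1)^(i+j)·(3×3 minor ij) of I−A; the adjugate is their transpose:
adj(I−A) = Cᵀ =
  [ 0.427750   0.111250   0.213750   0.101250]
  [ 0.114875   0.425625   0.095000   0.045000]
  [ 0.356750   0.445000   0.855000   0.405000]
  [ 0.251625   0.188125   0.171250   0.437500]
det(I−A) = Σ_j (I−A)_1j·C_1j = (1.00)(0.427750) + (0.00)(0.114875) + (-0.25)(0.356750) + (0.00)(0.251625) = 0.3385625
(I − A)⁻¹ = adj(I−A) / det(I−A) ≈
  [   1.2634     0.3286     0.6313     0.2991]
  [   0.3393     1.2572     0.2806     0.1329]
  [   1.0537     1.3144     2.5254     1.1962]
  [   0.7432     0.5557     0.5058     1.2922]
Δx = (I − A)⁻¹ Δd with Δd having +25 in the Sector 3 component and 0 elsewhere.
So Δx_4 = L_43 · (+25), where L_43 = adj(I−A)_43 / det(I−A) = 0.171250 / 0.3385625.
Δx_4 = 0.171250 × (+25) / 0.3385625 = 4.28125 / 0.3385625 ≈ 12.645.

Δx_4 = 12.645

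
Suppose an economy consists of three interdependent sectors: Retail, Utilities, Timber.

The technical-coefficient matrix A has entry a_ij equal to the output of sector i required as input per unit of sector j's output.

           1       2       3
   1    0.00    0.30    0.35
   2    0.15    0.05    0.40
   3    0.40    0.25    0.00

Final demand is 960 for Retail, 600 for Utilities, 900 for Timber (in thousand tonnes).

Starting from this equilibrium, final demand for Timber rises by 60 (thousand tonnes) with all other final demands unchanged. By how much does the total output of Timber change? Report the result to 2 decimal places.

I − A =
  [   1.00    -0.30    -0.35]
  [  -0.15     0.95    -0.40]
  [  -0.40    -0.25     1.00]
Cofactors of I−A, C_ij = (−1)^(i+j)·(minor ij) (rows/columns in the sector order above):
  C_11 = (0.95)(1.00) − (-0.40)(-0.25) = 0.8500
  C_12 = −[(-0.15)(1.00) − (-0.40)(-0.40)] = 0.3100
  C_13 = (-0.15)(-0.25) − (0.95)(-0.40) = 0.4175
  C_21 = −[(-0.30)(1.00) − (-0.35)(-0.25)] = 0.3875
  C_22 = (1.00)(1.00) − (-0.35)(-0.40) = 0.8600
  C_23 = −[(1.00)(-0.25) − (-0.30)(-0.40)] = 0.3700
  C_31 = (-0.30)(-0.40) − (-0.35)(0.95) = 0.4525
  C_32 = −[(1.00)(-0.40) − (-0.35)(-0.15)] = 0.4525
  C_33 = (1.00)(0.95) − (-0.30)(-0.15) = 0.9050
det(I−A) = Σ_j (I−A)_1j·C_1j = (1.00)(0.8500) + (-0.30)(0.3100) + (-0.35)(0.4175) = 0.610875
adj(I−A) = Cᵀ =
  [ 0.8500   0.3875   0.4525]
  [ 0.3100   0.8600   0.4525]
  [ 0.4175   0.3700   0.9050]
(I − A)⁻¹ = adj(I−A) / det(I−A) ≈
  [   1.3914     0.6343     0.7407]
  [   0.5075     1.4078     0.7407]
  [   0.6834     0.6057     1.4815]
Δx = (I − A)⁻¹ Δd with Δd having +60 in the Timber component and 0 elsewhere.
So Δx_3 = L_33 · (+60), where L_33 = adj(I−A)_33 / det(I−A) = 0.9050 / 0.610875.
Δx_3 = 0.9050 × (+60) / 0.610875 = 54.30 / 0.610875 ≈ 88.89.

Δx_3 = 88.89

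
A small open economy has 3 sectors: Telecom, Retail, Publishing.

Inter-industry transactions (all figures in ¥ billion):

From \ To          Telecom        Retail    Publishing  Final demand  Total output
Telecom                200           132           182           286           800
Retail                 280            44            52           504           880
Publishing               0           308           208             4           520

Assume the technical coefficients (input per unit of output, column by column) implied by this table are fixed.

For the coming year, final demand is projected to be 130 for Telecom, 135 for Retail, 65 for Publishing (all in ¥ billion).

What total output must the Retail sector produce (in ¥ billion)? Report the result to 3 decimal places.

Technical coefficients a_ij = z_ij / X_j:
  a_TT = 200/800 = 0.25, a_RT = 280/800 = 0.35, a_PT = 0/800 = 0.00
  a_TR = 132/880 = 0.15, a_RR = 44/880 = 0.05, a_PR = 308/880 = 0.35
  a_TP = 182/520 = 0.35, a_RP = 52/520 = 0.10, a_PP = 208/520 = 0.40
I − A =
  [   0.75    -0.15    -0.35]
  [  -0.35     0.95    -0.10]
  [   0.00    -0.35     0.60]
Cofactors of I−A, C_ij = (−1)^(i+j)·(minor ij) (rows/columns in the sector order above):
  C_11 = (0.95)(0.60) − (-0.10)(-0.35) = 0.5350
  C_12 = −[(-0.35)(0.60) − (-0.10)(0.00)] = 0.2100
  C_13 = (-0.35)(-0.35) − (0.95)(0.00) = 0.1225
  C_21 = −[(-0.15)(0.60) − (-0.35)(-0.35)] = 0.2125
  C_22 = (0.75)(0.60) − (-0.35)(0.00) = 0.4500
  C_23 = −[(0.75)(-0.35) − (-0.15)(0.00)] = 0.2625
  C_31 = (-0.15)(-0.10) − (-0.35)(0.95) = 0.3475
  C_32 = −[(0.75)(-0.10) − (-0.35)(-0.35)] = 0.1975
  C_33 = (0.75)(0.95) − (-0.15)(-0.35) = 0.6600
det(I−A) = Σ_j (I−A)_1j·C_1j = (0.75)(0.5350) + (-0.15)(0.2100) + (-0.35)(0.1225) = 0.326875
adj(I−A) = Cᵀ =
  [ 0.5350   0.2125   0.3475]
  [ 0.2100   0.4500   0.1975]
  [ 0.1225   0.2625   0.6600]
(I − A)⁻¹ = adj(I−A) / det(I−A) ≈
  [   1.6367     0.6501     1.0631]
  [   0.6424     1.3767     0.6042]
  [   0.3748     0.8031     2.0191]
x = (I − A)⁻¹ d = adj(I−A)·d / det(I−A), with det(I−A) = 0.326875:
  x_T = (0.5350·130 + 0.2125·135 + 0.3475·65) / 0.326875 = 120.825 / 0.326875 ≈ 369.637
  x_R = (0.2100·130 + 0.4500·135 + 0.1975·65) / 0.326875 = 100.8875 / 0.326875 ≈ 308.642
  x_P = (0.1225·130 + 0.2625·135 + 0.6600·65) / 0.326875 = 94.2625 / 0.326875 ≈ 288.375

x_R = 308.642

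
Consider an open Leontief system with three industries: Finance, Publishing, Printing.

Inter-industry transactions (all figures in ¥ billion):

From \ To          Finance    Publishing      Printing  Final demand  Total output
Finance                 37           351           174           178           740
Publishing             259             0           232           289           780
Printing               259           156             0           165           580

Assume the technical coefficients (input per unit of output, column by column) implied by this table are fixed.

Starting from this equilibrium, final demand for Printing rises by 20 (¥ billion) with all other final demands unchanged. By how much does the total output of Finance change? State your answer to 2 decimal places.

Technical coefficients a_ij = z_ij / X_j:
  a_11 = 37/740 = 0.05, a_21 = 259/740 = 0.35, a_31 = 259/740 = 0.35
  a_12 = 351/780 = 0.45, a_22 = 0/780 = 0.00, a_32 = 156/780 = 0.20
  a_13 = 174/580 = 0.30, a_23 = 232/580 = 0.40, a_33 = 0/580 = 0.00
I − A =
  [   0.95    -0.45    -0.30]
  [  -0.35     1.00    -0.40]
  [  -0.35    -0.20     1.00]
Cofactors of I−A, C_ij = (−1)^(i+j)·(minor ij) (rows/columns in the sector order above):
  C_11 = (1.00)(1.00) − (-0.40)(-0.20) = 0.9200
  C_12 = −[(-0.35)(1.00) − (-0.40)(-0.35)] = 0.4900
  C_13 = (-0.35)(-0.20) − (1.00)(-0.35) = 0.4200
  C_21 = −[(-0.45)(1.00) − (-0.30)(-0.20)] = 0.5100
  C_22 = (0.95)(1.00) − (-0.30)(-0.35) = 0.8450
  C_23 = −[(0.95)(-0.20) − (-0.45)(-0.35)] = 0.3475
  C_31 = (-0.45)(-0.40) − (-0.30)(1.00) = 0.4800
  C_32 = −[(0.95)(-0.40) − (-0.30)(-0.35)] = 0.4850
  C_33 = (0.95)(1.00) − (-0.45)(-0.35) = 0.7925
det(I−A) = Σ_j (I−A)_1j·C_1j = (0.95)(0.9200) + (-0.45)(0.4900) + (-0.30)(0.4200) = 0.5275
adj(I−A) = Cᵀ =
  [ 0.9200   0.5100   0.4800]
  [ 0.4900   0.8450   0.4850]
  [ 0.4200   0.3475   0.7925]
(I − A)⁻¹ = adj(I−A) / det(I−A) ≈
  [   1.7441     0.9668     0.9100]
  [   0.9289     1.6019     0.9194]
  [   0.7962     0.6588     1.5024]
Δx = (I − A)⁻¹ Δd with Δd having +20 in the Printing component and 0 elsewhere.
So Δx_1 = L_13 · (+20), where L_13 = adj(I−A)_13 / det(I−A) = 0.4800 / 0.5275.
Δx_1 = 0.4800 × (+20) / 0.5275 = 9.60 / 0.5275 ≈ 18.20.

Δx_1 = 18.20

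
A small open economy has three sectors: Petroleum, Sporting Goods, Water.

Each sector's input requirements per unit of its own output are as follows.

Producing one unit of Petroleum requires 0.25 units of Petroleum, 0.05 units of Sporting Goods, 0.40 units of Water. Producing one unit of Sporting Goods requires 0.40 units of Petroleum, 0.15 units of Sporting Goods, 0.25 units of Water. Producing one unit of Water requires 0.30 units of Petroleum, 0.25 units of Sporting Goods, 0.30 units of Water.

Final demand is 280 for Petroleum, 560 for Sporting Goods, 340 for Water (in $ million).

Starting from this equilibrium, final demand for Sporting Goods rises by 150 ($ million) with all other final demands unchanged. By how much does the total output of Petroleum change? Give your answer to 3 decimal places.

Δx_P = 222.222

I − A =
  [   0.75    -0.40    -0.30]
  [  -0.05     0.85    -0.25]
  [  -0.40    -0.25     0.70]
Cofactors of I−A, C_ij = (−1)^(i+j)·(minor ij) (rows/columns in the sector order above):
  C_11 = (0.85)(0.70) − (-0.25)(-0.25) = 0.5325
  C_12 = −[(-0.05)(0.70) − (-0.25)(-0.40)] = 0.1350
  C_13 = (-0.05)(-0.25) − (0.85)(-0.40) = 0.3525
  C_21 = −[(-0.40)(0.70) − (-0.30)(-0.25)] = 0.3550
  C_22 = (0.75)(0.70) − (-0.30)(-0.40) = 0.4050
  C_23 = −[(0.75)(-0.25) − (-0.40)(-0.40)] = 0.3475
  C_31 = (-0.40)(-0.25) − (-0.30)(0.85) = 0.3550
  C_32 = −[(0.75)(-0.25) − (-0.30)(-0.05)] = 0.2025
  C_33 = (0.75)(0.85) − (-0.40)(-0.05) = 0.6175
det(I−A) = Σ_j (I−A)_1j·C_1j = (0.75)(0.5325) + (-0.40)(0.1350) + (-0.30)(0.3525) = 0.239625
adj(I−A) = Cᵀ =
  [ 0.5325   0.3550   0.3550]
  [ 0.1350   0.4050   0.2025]
  [ 0.3525   0.3475   0.6175]
(I − A)⁻¹ = adj(I−A) / det(I−A) ≈
  [   2.2222     1.4815     1.4815]
  [   0.5634     1.6901     0.8451]
  [   1.4710     1.4502     2.5769]
Δx = (I − A)⁻¹ Δd with Δd having +150 in the Sporting Goods component and 0 elsewhere.
So Δx_P = L_PS · (+150), where L_PS = adj(I−A)_PS / det(I−A) = 0.3550 / 0.239625.
Δx_P = 0.3550 × (+150) / 0.239625 = 53.25 / 0.239625 ≈ 222.222.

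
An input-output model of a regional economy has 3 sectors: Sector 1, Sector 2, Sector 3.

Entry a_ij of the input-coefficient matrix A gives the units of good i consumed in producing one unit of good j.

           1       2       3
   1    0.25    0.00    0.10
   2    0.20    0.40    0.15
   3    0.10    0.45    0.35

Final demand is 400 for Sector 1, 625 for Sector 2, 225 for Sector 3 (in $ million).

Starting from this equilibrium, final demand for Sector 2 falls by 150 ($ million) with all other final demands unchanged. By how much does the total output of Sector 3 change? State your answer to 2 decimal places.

I − A =
  [   0.75     0.00    -0.10]
  [  -0.20     0.60    -0.15]
  [  -0.10    -0.45     0.65]
Cofactors of I−A, C_ij = (−1)^(i+j)·(minor ij) (rows/columns in the sector order above):
  C_11 = (0.60)(0.65) − (-0.15)(-0.45) = 0.3225
  C_12 = −[(-0.20)(0.65) − (-0.15)(-0.10)] = 0.1450
  C_13 = (-0.20)(-0.45) − (0.60)(-0.10) = 0.1500
  C_21 = −[(0.00)(0.65) − (-0.10)(-0.45)] = 0.0450
  C_22 = (0.75)(0.65) − (-0.10)(-0.10) = 0.4775
  C_23 = −[(0.75)(-0.45) − (0.00)(-0.10)] = 0.3375
  C_31 = (0.00)(-0.15) − (-0.10)(0.60) = 0.0600
  C_32 = −[(0.75)(-0.15) − (-0.10)(-0.20)] = 0.1325
  C_33 = (0.75)(0.60) − (0.00)(-0.20) = 0.4500
det(I−A) = Σ_j (I−A)_1j·C_1j = (0.75)(0.3225) + (0.00)(0.1450) + (-0.10)(0.1500) = 0.226875
adj(I−A) = Cᵀ =
  [ 0.3225   0.0450   0.0600]
  [ 0.1450   0.4775   0.1325]
  [ 0.1500   0.3375   0.4500]
(I − A)⁻¹ = adj(I−A) / det(I−A) ≈
  [   1.4215     0.1983     0.2645]
  [   0.6391     2.1047     0.5840]
  [   0.6612     1.4876     1.9835]
Δx = (I − A)⁻¹ Δd with Δd having -150 in the Sector 2 component and 0 elsewhere.
So Δx_3 = L_32 · (-150), where L_32 = adj(I−A)_32 / det(I−A) = 0.3375 / 0.226875.
Δx_3 = 0.3375 × (-150) / 0.226875 = -50.625 / 0.226875 ≈ -223.14.

Δx_3 = -223.14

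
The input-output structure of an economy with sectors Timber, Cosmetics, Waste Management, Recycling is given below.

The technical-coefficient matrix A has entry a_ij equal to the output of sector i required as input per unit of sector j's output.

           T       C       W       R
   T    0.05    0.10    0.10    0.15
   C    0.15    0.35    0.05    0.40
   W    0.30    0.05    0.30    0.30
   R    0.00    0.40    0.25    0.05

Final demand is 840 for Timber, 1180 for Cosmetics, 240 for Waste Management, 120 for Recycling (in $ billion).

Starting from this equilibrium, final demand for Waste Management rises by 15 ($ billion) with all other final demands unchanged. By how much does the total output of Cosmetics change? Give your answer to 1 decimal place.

Δx_C = 11.9

I − A =
  [   0.95    -0.10    -0.10    -0.15]
  [  -0.15     0.65    -0.05    -0.40]
  [  -0.30    -0.05     0.70    -0.30]
  [   0.00    -0.40    -0.25     0.95]
Compute the cofactors C_ij = (−1)^(i+j)·(3×3 minor ij) of I−A; the adjugate is their transpose:
adj(I−A) = Cᵀ =
  [ 0.258125   0.119625   0.087875   0.118875]
  [ 0.132750   0.520750   0.160000   0.290750]
  [ 0.162375   0.205625   0.411375   0.242125]
  [ 0.098625   0.273375   0.175625   0.397625]
det(I−A) = Σ_j (I−A)_1j·C_1j = (0.95)(0.258125) + (-0.10)(0.132750) + (-0.10)(0.162375) + (-0.15)(0.098625) = 0.2009125
(I − A)⁻¹ = adj(I−A) / det(I−A) ≈
  [   1.2848     0.5954     0.4374     0.5917]
  [   0.6607     2.5919     0.7964     1.4471]
  [   0.8082     1.0235     2.0475     1.2051]
  [   0.4909     1.3607     0.8741     1.9791]
Δx = (I − A)⁻¹ Δd with Δd having +15 in the Waste Management component and 0 elsewhere.
So Δx_C = L_CW · (+15), where L_CW = adj(I−A)_CW / det(I−A) = 0.160000 / 0.2009125.
Δx_C = 0.160000 × (+15) / 0.2009125 = 2.40 / 0.2009125 ≈ 11.9.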